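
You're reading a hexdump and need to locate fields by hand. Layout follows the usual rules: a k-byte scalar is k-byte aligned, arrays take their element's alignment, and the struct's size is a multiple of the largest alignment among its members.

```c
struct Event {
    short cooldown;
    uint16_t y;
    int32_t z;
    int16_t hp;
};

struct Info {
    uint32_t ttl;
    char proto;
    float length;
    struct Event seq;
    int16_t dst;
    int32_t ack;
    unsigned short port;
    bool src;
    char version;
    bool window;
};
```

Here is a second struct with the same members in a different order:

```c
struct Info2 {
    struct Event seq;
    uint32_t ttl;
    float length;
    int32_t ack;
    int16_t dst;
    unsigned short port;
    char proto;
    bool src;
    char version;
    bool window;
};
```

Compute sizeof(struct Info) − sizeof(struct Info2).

8

Event: 0..2  cooldown  (2B, 2-aligned); 2..4  y  (2B, 2-aligned); 4..8  z  (4B, 4-aligned); 8..10  hp  (2B, 2-aligned); 10..12  -- tail padding (2B); sizeof = 12, alignof = 4
0..4  ttl  (4B, 4-aligned)
4..5  proto  (1B, 1-aligned)
5..8  -- padding (3B)
8..12  length  (4B, 4-aligned)
12..24  seq  (12B, 4-aligned)
24..26  dst  (2B, 2-aligned)
26..28  -- padding (2B)
28..32  ack  (4B, 4-aligned)
32..34  port  (2B, 2-aligned)
34..35  src  (1B, 1-aligned)
35..36  version  (1B, 1-aligned)
36..37  window  (1B, 1-aligned)
37..40  -- tail padding (3B)
sizeof = 40, alignof = 4
— Info2 —
0..12  seq  (12B, 4-aligned)
12..16  ttl  (4B, 4-aligned)
16..20  length  (4B, 4-aligned)
20..24  ack  (4B, 4-aligned)
24..26  dst  (2B, 2-aligned)
26..28  port  (2B, 2-aligned)
28..29  proto  (1B, 1-aligned)
29..30  src  (1B, 1-aligned)
30..31  version  (1B, 1-aligned)
31..32  window  (1B, 1-aligned)
sizeof = 32, alignof = 4
40 − 32 = 8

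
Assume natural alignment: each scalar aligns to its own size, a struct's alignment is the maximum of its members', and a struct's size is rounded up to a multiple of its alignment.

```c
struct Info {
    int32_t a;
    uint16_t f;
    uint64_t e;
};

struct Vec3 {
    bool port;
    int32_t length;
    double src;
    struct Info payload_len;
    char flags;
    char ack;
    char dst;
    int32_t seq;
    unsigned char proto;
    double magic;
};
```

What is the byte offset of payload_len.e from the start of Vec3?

Info: 0..4  a  (4B, 4-aligned); 4..6  f  (2B, 2-aligned); 6..8  -- padding (2B); 8..16  e  (8B, 8-aligned); sizeof = 16, alignof = 8
0..1  port  (1B, 1-aligned)
1..4  -- padding (3B)
4..8  length  (4B, 4-aligned)
8..16  src  (8B, 8-aligned)
16..32  payload_len  (16B, 8-aligned)
within Info: e at 8
16 + 8 = 24

24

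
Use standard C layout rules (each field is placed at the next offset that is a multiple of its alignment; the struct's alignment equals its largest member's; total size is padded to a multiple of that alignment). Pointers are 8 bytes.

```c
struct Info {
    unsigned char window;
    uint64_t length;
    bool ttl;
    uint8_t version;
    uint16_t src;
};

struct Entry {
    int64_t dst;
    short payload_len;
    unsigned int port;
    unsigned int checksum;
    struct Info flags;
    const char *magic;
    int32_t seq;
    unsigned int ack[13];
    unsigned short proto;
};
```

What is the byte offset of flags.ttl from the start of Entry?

40

Info: @0: window [1B, align 1] → 1; +7 pad (align 8); @8: length [8B, align 8] → 16; @16: ttl [1B, align 1] → 17; @17: version [1B, align 1] → 18; @18: src [2B, align 2] → 20; +4 tail pad (align 8); size 24, align 8
@0: dst [8B, align 8] → 8
@8: payload_len [2B, align 2] → 10
+2 pad (align 4)
@12: port [4B, align 4] → 16
@16: checksum [4B, align 4] → 20
+4 pad (align 8)
@24: flags [24B, align 8] → 48
within Info: ttl at 16
24 + 16 = 40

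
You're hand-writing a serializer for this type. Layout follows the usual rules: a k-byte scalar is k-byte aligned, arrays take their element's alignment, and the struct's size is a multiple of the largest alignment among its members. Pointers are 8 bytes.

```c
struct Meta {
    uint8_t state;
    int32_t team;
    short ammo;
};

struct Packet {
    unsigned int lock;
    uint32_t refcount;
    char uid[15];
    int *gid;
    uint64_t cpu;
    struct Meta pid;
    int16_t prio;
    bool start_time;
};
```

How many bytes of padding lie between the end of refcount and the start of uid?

0

Meta: @0: state [1B, align 1] → 1; +3 pad (align 4); @4: team [4B, align 4] → 8; @8: ammo [2B, align 2] → 10; +2 tail pad (align 4); size 12, align 4
@0: lock [4B, align 4] → 4
@4: refcount [4B, align 4] → 8
@8: uid [15B, align 1] → 23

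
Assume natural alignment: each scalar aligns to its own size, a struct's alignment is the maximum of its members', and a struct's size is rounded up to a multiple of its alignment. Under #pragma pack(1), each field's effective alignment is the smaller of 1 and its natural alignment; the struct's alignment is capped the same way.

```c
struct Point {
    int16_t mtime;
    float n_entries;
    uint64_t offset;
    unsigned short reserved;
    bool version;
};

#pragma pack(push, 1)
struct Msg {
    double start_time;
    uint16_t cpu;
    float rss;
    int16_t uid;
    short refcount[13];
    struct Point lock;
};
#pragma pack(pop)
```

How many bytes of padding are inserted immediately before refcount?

0

Point: @0: mtime [2B, align 2] → 2; +2 pad (align 4); @4: n_entries [4B, align 4] → 8; @8: offset [8B, align 8] → 16; @16: reserved [2B, align 2] → 18; @18: version [1B, align 1] → 19; +5 tail pad (align 8); size 24, align 8
@0: start_time [8B, align 1] → 8
@8: cpu [2B, align 1] → 10
@10: rss [4B, align 1] → 14
@14: uid [2B, align 1] → 16
@16: refcount [26B, align 1] → 42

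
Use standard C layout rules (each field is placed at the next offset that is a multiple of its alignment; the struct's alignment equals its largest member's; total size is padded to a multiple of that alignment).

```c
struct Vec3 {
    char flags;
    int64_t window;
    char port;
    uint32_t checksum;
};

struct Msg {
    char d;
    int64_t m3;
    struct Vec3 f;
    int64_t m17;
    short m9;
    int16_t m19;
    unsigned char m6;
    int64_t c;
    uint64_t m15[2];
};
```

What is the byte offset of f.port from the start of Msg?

32

Vec3: @0: flags [1B, align 1] → 1; +7 pad (align 8); @8: window [8B, align 8] → 16; @16: port [1B, align 1] → 17; +3 pad (align 4); @20: checksum [4B, align 4] → 24; size 24, align 8
@0: d [1B, align 1] → 1
+7 pad (align 8)
@8: m3 [8B, align 8] → 16
@16: f [24B, align 8] → 40
within Vec3: port at 16
16 + 16 = 32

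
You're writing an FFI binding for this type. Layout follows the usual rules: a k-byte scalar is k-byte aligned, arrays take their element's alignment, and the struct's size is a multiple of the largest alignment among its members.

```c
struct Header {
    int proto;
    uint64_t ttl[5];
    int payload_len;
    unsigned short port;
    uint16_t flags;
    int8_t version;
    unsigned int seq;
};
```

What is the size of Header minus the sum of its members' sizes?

7

proto at 0 (size 4, align 4) → ends 4
pad 4 to align 8 for ttl
ttl at 8 (size 40, align 8) → ends 48
payload_len at 48 (size 4, align 4) → ends 52
port at 52 (size 2, align 2) → ends 54
flags at 54 (size 2, align 2) → ends 56
version at 56 (size 1, align 1) → ends 57
pad 3 to align 4 for seq
seq at 60 (size 4, align 4) → ends 64
total 64 bytes, alignment 8
data bytes 57, size 64 → padding 7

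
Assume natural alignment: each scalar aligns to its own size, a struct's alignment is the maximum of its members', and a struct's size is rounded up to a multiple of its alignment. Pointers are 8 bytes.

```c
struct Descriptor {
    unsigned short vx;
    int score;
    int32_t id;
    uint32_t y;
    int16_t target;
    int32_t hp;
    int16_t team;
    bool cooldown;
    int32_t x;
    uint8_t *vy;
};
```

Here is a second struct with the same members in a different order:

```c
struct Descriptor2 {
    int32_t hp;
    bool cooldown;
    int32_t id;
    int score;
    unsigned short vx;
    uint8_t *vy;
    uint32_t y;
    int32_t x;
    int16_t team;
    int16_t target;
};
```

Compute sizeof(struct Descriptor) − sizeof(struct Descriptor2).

@0: vx [2B, align 2] → 2
+2 pad (align 4)
@4: score [4B, align 4] → 8
@8: id [4B, align 4] → 12
@12: y [4B, align 4] → 16
@16: target [2B, align 2] → 18
+2 pad (align 4)
@20: hp [4B, align 4] → 24
@24: team [2B, align 2] → 26
@26: cooldown [1B, align 1] → 27
+1 pad (align 4)
@28: x [4B, align 4] → 32
@32: vy [8B, align 8] → 40
size 40, align 8
— Descriptor2 —
@0: hp [4B, align 4] → 4
@4: cooldown [1B, align 1] → 5
+3 pad (align 4)
@8: id [4B, align 4] → 12
@12: score [4B, align 4] → 16
@16: vx [2B, align 2] → 18
+6 pad (align 8)
@24: vy [8B, align 8] → 32
@32: y [4B, align 4] → 36
@36: x [4B, align 4] → 40
@40: team [2B, align 2] → 42
@42: target [2B, align 2] → 44
+4 tail pad (align 8)
size 48, align 8
40 − 48 = -8

-8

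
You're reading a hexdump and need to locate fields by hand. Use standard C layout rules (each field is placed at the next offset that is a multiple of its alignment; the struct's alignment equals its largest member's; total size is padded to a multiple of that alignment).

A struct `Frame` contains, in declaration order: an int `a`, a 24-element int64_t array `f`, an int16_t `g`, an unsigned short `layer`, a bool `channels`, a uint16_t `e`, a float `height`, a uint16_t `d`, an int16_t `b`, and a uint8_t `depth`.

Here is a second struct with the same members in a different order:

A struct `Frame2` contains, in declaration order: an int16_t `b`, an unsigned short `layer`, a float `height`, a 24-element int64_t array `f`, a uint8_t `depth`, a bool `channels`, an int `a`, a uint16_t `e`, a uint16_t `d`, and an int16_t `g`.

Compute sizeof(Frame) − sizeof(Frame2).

0..4  a  (4B, 4-aligned)
4..8  -- padding (4B)
8..200  f  (192B, 8-aligned)
200..202  g  (2B, 2-aligned)
202..204  layer  (2B, 2-aligned)
204..205  channels  (1B, 1-aligned)
205..206  -- padding (1B)
206..208  e  (2B, 2-aligned)
208..212  height  (4B, 4-aligned)
212..214  d  (2B, 2-aligned)
214..216  b  (2B, 2-aligned)
216..217  depth  (1B, 1-aligned)
217..224  -- tail padding (7B)
sizeof = 224, alignof = 8
— Frame2 —
0..2  b  (2B, 2-aligned)
2..4  layer  (2B, 2-aligned)
4..8  height  (4B, 4-aligned)
8..200  f  (192B, 8-aligned)
200..201  depth  (1B, 1-aligned)
201..202  channels  (1B, 1-aligned)
202..204  -- padding (2B)
204..208  a  (4B, 4-aligned)
208..210  e  (2B, 2-aligned)
210..212  d  (2B, 2-aligned)
212..214  g  (2B, 2-aligned)
214..216  -- tail padding (2B)
sizeof = 216, alignof = 8
224 − 216 = 8

8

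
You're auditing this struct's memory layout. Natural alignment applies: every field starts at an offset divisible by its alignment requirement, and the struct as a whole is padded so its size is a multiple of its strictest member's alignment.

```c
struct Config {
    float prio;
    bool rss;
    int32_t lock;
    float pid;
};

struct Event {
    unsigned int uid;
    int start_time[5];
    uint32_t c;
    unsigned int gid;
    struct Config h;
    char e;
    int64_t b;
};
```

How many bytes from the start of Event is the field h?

32

Config: prio at 0 (size 4, align 4) → ends 4; rss at 4 (size 1, align 1) → ends 5; pad 3 to align 4 for lock; lock at 8 (size 4, align 4) → ends 12; pid at 12 (size 4, align 4) → ends 16; total 16 bytes, alignment 4
uid at 0 (size 4, align 4) → ends 4
start_time at 4 (size 20, align 4) → ends 24
c at 24 (size 4, align 4) → ends 28
gid at 28 (size 4, align 4) → ends 32
h at 32 (size 16, align 4) → ends 48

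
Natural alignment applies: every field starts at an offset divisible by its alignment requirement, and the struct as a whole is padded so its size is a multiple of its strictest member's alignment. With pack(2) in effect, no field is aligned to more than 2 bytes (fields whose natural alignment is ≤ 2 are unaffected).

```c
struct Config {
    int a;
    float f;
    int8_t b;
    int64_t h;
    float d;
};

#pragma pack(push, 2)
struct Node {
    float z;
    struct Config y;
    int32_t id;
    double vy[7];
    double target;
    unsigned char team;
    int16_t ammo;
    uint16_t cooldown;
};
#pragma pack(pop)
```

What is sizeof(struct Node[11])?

1210

Config: a at 0 (size 4, align 4) → ends 4; f at 4 (size 4, align 4) → ends 8; b at 8 (size 1, align 1) → ends 9; pad 7 to align 8 for h; h at 16 (size 8, align 8) → ends 24; d at 24 (size 4, align 4) → ends 28; tail pad 4 to reach multiple of 8; total 32 bytes, alignment 8
z at 0 (size 4, align 2) → ends 4
y at 4 (size 32, align 2) → ends 36
id at 36 (size 4, align 2) → ends 40
vy at 40 (size 56, align 2) → ends 96
target at 96 (size 8, align 2) → ends 104
team at 104 (size 1, align 1) → ends 105
pad 1 to align 2 for ammo
ammo at 106 (size 2, align 2) → ends 108
cooldown at 108 (size 2, align 2) → ends 110
total 110 bytes, alignment 2
array of 11: 11 × 110 = 1210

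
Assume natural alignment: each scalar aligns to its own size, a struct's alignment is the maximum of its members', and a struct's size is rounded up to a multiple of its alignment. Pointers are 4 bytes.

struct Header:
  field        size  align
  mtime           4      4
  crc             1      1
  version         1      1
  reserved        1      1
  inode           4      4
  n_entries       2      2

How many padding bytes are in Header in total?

0..4  mtime  (4B, 4-aligned)
4..5  crc  (1B, 1-aligned)
5..6  version  (1B, 1-aligned)
6..7  reserved  (1B, 1-aligned)
7..8  -- padding (1B)
8..12  inode  (4B, 4-aligned)
12..14  n_entries  (2B, 2-aligned)
14..16  -- tail padding (2B)
sizeof = 16, alignof = 4
data bytes 13, size 16 → padding 3

3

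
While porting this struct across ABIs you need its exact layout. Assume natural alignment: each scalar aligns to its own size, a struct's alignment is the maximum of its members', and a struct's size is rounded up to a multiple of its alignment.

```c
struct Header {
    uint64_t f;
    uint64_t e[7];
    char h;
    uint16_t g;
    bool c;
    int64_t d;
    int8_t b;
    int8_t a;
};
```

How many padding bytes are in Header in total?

@0: f [8B, align 8] → 8
@8: e [56B, align 8] → 64
@64: h [1B, align 1] → 65
+1 pad (align 2)
@66: g [2B, align 2] → 68
@68: c [1B, align 1] → 69
+3 pad (align 8)
@72: d [8B, align 8] → 80
@80: b [1B, align 1] → 81
@81: a [1B, align 1] → 82
+6 tail pad (align 8)
size 88, align 8
data bytes 78, size 88 → padding 10

10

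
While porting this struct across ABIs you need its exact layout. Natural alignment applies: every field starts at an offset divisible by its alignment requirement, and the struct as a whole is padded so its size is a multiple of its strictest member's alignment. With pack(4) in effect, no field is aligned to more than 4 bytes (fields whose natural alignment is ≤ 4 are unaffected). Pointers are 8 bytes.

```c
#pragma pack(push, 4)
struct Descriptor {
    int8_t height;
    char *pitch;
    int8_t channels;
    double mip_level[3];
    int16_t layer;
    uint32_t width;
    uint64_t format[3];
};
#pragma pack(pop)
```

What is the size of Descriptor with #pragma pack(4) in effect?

72

0..1  height  (1B, 1-aligned)
1..4  -- padding (3B)
4..12  pitch  (8B, 4-aligned)
12..13  channels  (1B, 1-aligned)
13..16  -- padding (3B)
16..40  mip_level  (24B, 4-aligned)
40..42  layer  (2B, 2-aligned)
42..44  -- padding (2B)
44..48  width  (4B, 4-aligned)
48..72  format  (24B, 4-aligned)
sizeof = 72, alignof = 4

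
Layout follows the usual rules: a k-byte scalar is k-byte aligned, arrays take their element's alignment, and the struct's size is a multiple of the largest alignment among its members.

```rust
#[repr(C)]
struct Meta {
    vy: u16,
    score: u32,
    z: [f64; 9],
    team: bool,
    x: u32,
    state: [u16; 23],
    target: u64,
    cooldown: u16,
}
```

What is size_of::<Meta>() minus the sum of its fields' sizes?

@0: vy [2B, align 2] → 2
+2 pad (align 4)
@4: score [4B, align 4] → 8
@8: z [72B, align 8] → 80
@80: team [1B, align 1] → 81
+3 pad (align 4)
@84: x [4B, align 4] → 88
@88: state [46B, align 2] → 134
+2 pad (align 8)
@136: target [8B, align 8] → 144
@144: cooldown [2B, align 2] → 146
+6 tail pad (align 8)
size 152, align 8
data bytes 139, size 152 → padding 13

13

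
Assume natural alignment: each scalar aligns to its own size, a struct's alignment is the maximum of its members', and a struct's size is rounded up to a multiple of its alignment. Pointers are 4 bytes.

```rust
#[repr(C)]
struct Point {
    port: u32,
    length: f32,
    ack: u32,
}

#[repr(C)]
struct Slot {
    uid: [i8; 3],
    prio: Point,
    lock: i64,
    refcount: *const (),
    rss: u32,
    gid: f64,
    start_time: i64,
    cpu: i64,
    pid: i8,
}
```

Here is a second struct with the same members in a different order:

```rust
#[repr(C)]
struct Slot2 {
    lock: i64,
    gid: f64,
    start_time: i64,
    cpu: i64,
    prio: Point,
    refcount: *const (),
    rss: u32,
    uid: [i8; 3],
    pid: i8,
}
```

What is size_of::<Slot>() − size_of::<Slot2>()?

Point: 0..4  port  (4B, 4-aligned); 4..8  length  (4B, 4-aligned); 8..12  ack  (4B, 4-aligned); sizeof = 12, alignof = 4
0..3  uid  (3B, 1-aligned)
3..4  -- padding (1B)
4..16  prio  (12B, 4-aligned)
16..24  lock  (8B, 8-aligned)
24..28  refcount  (4B, 4-aligned)
28..32  rss  (4B, 4-aligned)
32..40  gid  (8B, 8-aligned)
40..48  start_time  (8B, 8-aligned)
48..56  cpu  (8B, 8-aligned)
56..57  pid  (1B, 1-aligned)
57..64  -- tail padding (7B)
sizeof = 64, alignof = 8
— Slot2 —
0..8  lock  (8B, 8-aligned)
8..16  gid  (8B, 8-aligned)
16..24  start_time  (8B, 8-aligned)
24..32  cpu  (8B, 8-aligned)
32..44  prio  (12B, 4-aligned)
44..48  refcount  (4B, 4-aligned)
48..52  rss  (4B, 4-aligned)
52..55  uid  (3B, 1-aligned)
55..56  pid  (1B, 1-aligned)
sizeof = 56, alignof = 8
64 − 56 = 8

8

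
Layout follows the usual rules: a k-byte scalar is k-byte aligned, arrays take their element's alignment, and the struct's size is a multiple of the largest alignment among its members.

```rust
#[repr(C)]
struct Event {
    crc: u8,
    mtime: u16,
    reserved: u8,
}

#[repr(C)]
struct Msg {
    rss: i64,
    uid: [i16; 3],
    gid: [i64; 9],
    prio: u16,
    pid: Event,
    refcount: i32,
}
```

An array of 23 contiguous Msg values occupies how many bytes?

Event: 0..1  crc  (1B, 1-aligned); 1..2  -- padding (1B); 2..4  mtime  (2B, 2-aligned); 4..5  reserved  (1B, 1-aligned); 5..6  -- tail padding (1B); sizeof = 6, alignof = 2
0..8  rss  (8B, 8-aligned)
8..14  uid  (6B, 2-aligned)
14..16  -- padding (2B)
16..88  gid  (72B, 8-aligned)
88..90  prio  (2B, 2-aligned)
90..96  pid  (6B, 2-aligned)
96..100  refcount  (4B, 4-aligned)
100..104  -- tail padding (4B)
sizeof = 104, alignof = 8
array of 23: 23 × 104 = 2392

2392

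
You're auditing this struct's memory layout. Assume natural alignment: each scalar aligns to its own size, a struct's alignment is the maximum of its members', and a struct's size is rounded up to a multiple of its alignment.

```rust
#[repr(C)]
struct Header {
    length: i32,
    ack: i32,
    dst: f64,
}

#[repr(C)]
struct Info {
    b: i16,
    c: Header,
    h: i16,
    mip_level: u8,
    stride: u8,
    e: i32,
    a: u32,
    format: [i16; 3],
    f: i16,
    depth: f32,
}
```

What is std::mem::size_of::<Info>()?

48 bytes

Header: @0: length [4B, align 4] → 4; @4: ack [4B, align 4] → 8; @8: dst [8B, align 8] → 16; size 16, align 8
@0: b [2B, align 2] → 2
+6 pad (align 8)
@8: c [16B, align 8] → 24
@24: h [2B, align 2] → 26
@26: mip_level [1B, align 1] → 27
@27: stride [1B, align 1] → 28
@28: e [4B, align 4] → 32
@32: a [4B, align 4] → 36
@36: format [6B, align 2] → 42
@42: f [2B, align 2] → 44
@44: depth [4B, align 4] → 48
size 48, align 8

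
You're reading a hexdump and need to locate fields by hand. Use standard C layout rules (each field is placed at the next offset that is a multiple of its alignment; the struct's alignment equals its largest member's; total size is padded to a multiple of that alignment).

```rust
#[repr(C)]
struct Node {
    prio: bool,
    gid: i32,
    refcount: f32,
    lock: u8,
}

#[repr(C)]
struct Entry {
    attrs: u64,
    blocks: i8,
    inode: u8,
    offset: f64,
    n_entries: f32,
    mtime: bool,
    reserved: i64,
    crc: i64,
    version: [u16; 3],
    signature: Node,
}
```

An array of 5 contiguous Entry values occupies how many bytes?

Node: 0..1  prio  (1B, 1-aligned); 1..4  -- padding (3B); 4..8  gid  (4B, 4-aligned); 8..12  refcount  (4B, 4-aligned); 12..13  lock  (1B, 1-aligned); 13..16  -- tail padding (3B); sizeof = 16, alignof = 4
0..8  attrs  (8B, 8-aligned)
8..9  blocks  (1B, 1-aligned)
9..10  inode  (1B, 1-aligned)
10..16  -- padding (6B)
16..24  offset  (8B, 8-aligned)
24..28  n_entries  (4B, 4-aligned)
28..29  mtime  (1B, 1-aligned)
29..32  -- padding (3B)
32..40  reserved  (8B, 8-aligned)
40..48  crc  (8B, 8-aligned)
48..54  version  (6B, 2-aligned)
54..56  -- padding (2B)
56..72  signature  (16B, 4-aligned)
sizeof = 72, alignof = 8
array of 5: 5 × 72 = 360

360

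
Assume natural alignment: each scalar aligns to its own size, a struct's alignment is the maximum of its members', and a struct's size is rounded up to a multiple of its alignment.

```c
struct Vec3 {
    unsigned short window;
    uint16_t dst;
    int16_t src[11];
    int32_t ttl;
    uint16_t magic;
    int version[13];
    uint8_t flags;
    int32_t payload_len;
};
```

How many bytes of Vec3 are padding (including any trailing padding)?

7

@0: window [2B, align 2] → 2
@2: dst [2B, align 2] → 4
@4: src [22B, align 2] → 26
+2 pad (align 4)
@28: ttl [4B, align 4] → 32
@32: magic [2B, align 2] → 34
+2 pad (align 4)
@36: version [52B, align 4] → 88
@88: flags [1B, align 1] → 89
+3 pad (align 4)
@92: payload_len [4B, align 4] → 96
size 96, align 4
data bytes 89, size 96 → padding 7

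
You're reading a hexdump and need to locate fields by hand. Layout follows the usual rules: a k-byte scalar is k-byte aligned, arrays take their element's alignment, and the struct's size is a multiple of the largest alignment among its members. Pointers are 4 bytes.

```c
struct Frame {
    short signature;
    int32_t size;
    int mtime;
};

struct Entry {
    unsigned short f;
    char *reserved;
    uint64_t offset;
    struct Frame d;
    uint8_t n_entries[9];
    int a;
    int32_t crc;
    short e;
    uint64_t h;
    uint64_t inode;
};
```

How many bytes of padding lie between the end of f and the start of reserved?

Frame: signature at 0 (size 2, align 2) → ends 2; pad 2 to align 4 for size; size at 4 (size 4, align 4) → ends 8; mtime at 8 (size 4, align 4) → ends 12; total 12 bytes, alignment 4
f at 0 (size 2, align 2) → ends 2
pad 2 to align 4 for reserved
reserved at 4 (size 4, align 4) → ends 8

2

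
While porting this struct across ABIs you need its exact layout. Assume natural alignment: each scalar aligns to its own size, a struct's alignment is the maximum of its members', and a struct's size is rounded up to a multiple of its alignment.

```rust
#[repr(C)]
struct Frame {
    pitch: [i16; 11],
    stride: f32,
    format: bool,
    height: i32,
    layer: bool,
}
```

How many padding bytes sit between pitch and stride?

2

0..22  pitch  (22B, 2-aligned)
22..24  -- padding (2B)
24..28  stride  (4B, 4-aligned)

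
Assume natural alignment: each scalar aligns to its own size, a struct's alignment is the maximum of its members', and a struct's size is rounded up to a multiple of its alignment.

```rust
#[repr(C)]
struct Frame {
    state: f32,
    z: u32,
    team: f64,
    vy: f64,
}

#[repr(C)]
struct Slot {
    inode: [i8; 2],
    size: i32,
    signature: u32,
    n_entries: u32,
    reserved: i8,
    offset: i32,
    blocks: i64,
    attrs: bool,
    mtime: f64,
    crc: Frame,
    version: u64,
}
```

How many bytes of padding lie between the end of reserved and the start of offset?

3

Frame: @0: state [4B, align 4] → 4; @4: z [4B, align 4] → 8; @8: team [8B, align 8] → 16; @16: vy [8B, align 8] → 24; size 24, align 8
@0: inode [2B, align 1] → 2
+2 pad (align 4)
@4: size [4B, align 4] → 8
@8: signature [4B, align 4] → 12
@12: n_entries [4B, align 4] → 16
@16: reserved [1B, align 1] → 17
+3 pad (align 4)
@20: offset [4B, align 4] → 24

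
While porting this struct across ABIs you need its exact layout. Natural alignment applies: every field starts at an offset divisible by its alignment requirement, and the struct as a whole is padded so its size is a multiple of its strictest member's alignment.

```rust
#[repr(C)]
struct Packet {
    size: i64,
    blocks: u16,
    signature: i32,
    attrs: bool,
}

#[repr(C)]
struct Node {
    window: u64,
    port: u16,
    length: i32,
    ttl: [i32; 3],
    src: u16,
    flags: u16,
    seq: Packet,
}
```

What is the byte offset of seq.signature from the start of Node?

Packet: @0: size [8B, align 8] → 8; @8: blocks [2B, align 2] → 10; +2 pad (align 4); @12: signature [4B, align 4] → 16; @16: attrs [1B, align 1] → 17; +7 tail pad (align 8); size 24, align 8
@0: window [8B, align 8] → 8
@8: port [2B, align 2] → 10
+2 pad (align 4)
@12: length [4B, align 4] → 16
@16: ttl [12B, align 4] → 28
@28: src [2B, align 2] → 30
@30: flags [2B, align 2] → 32
@32: seq [24B, align 8] → 56
within Packet: signature at 12
32 + 12 = 44

44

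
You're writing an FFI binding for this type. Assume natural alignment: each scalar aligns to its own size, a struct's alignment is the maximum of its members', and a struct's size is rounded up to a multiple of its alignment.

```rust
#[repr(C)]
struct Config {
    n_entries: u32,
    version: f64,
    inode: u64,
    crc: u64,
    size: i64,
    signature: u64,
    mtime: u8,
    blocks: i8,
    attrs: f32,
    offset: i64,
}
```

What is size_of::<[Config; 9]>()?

576

@0: n_entries [4B, align 4] → 4
+4 pad (align 8)
@8: version [8B, align 8] → 16
@16: inode [8B, align 8] → 24
@24: crc [8B, align 8] → 32
@32: size [8B, align 8] → 40
@40: signature [8B, align 8] → 48
@48: mtime [1B, align 1] → 49
@49: blocks [1B, align 1] → 50
+2 pad (align 4)
@52: attrs [4B, align 4] → 56
@56: offset [8B, align 8] → 64
size 64, align 8
array of 9: 9 × 64 = 576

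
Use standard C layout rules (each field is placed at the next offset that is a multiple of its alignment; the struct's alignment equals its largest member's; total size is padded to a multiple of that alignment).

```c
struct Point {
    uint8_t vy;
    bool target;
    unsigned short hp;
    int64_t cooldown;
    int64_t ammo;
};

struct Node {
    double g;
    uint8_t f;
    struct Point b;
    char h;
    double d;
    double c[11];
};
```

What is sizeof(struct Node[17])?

2448

Point: 0..1  vy  (1B, 1-aligned); 1..2  target  (1B, 1-aligned); 2..4  hp  (2B, 2-aligned); 4..8  -- padding (4B); 8..16  cooldown  (8B, 8-aligned); 16..24  ammo  (8B, 8-aligned); sizeof = 24, alignof = 8
0..8  g  (8B, 8-aligned)
8..9  f  (1B, 1-aligned)
9..16  -- padding (7B)
16..40  b  (24B, 8-aligned)
40..41  h  (1B, 1-aligned)
41..48  -- padding (7B)
48..56  d  (8B, 8-aligned)
56..144  c  (88B, 8-aligned)
sizeof = 144, alignof = 8
array of 17: 17 × 144 = 2448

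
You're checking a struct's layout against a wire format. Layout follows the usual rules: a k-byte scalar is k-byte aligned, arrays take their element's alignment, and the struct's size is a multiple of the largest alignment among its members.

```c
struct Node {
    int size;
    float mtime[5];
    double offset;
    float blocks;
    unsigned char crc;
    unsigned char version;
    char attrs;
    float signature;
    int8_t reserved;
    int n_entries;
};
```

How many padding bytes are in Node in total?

8

0..4  size  (4B, 4-aligned)
4..24  mtime  (20B, 4-aligned)
24..32  offset  (8B, 8-aligned)
32..36  blocks  (4B, 4-aligned)
36..37  crc  (1B, 1-aligned)
37..38  version  (1B, 1-aligned)
38..39  attrs  (1B, 1-aligned)
39..40  -- padding (1B)
40..44  signature  (4B, 4-aligned)
44..45  reserved  (1B, 1-aligned)
45..48  -- padding (3B)
48..52  n_entries  (4B, 4-aligned)
52..56  -- tail padding (4B)
sizeof = 56, alignof = 8
data bytes 48, size 56 → padding 8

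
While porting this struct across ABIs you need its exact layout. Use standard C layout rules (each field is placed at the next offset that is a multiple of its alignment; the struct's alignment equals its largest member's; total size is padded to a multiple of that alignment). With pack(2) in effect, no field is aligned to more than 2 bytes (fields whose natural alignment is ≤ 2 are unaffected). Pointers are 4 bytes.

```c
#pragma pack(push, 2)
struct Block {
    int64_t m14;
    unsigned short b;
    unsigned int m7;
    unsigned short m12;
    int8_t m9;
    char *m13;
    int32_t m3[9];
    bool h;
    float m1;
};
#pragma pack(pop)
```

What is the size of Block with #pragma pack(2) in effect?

@0: m14 [8B, align 2] → 8
@8: b [2B, align 2] → 10
@10: m7 [4B, align 2] → 14
@14: m12 [2B, align 2] → 16
@16: m9 [1B, align 1] → 17
+1 pad (align 2)
@18: m13 [4B, align 2] → 22
@22: m3 [36B, align 2] → 58
@58: h [1B, align 1] → 59
+1 pad (align 2)
@60: m1 [4B, align 2] → 64
size 64, align 2

64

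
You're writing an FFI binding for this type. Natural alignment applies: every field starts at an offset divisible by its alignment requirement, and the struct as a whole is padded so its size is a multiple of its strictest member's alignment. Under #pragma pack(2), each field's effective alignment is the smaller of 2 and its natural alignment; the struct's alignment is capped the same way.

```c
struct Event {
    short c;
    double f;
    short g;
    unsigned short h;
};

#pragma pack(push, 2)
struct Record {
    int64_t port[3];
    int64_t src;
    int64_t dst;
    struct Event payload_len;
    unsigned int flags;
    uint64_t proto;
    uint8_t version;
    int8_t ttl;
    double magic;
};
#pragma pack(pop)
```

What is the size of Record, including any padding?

86

Event: @0: c [2B, align 2] → 2; +6 pad (align 8); @8: f [8B, align 8] → 16; @16: g [2B, align 2] → 18; @18: h [2B, align 2] → 20; +4 tail pad (align 8); size 24, align 8
@0: port [24B, align 2] → 24
@24: src [8B, align 2] → 32
@32: dst [8B, align 2] → 40
@40: payload_len [24B, align 2] → 64
@64: flags [4B, align 2] → 68
@68: proto [8B, align 2] → 76
@76: version [1B, align 1] → 77
@77: ttl [1B, align 1] → 78
@78: magic [8B, align 2] → 86
size 86, align 2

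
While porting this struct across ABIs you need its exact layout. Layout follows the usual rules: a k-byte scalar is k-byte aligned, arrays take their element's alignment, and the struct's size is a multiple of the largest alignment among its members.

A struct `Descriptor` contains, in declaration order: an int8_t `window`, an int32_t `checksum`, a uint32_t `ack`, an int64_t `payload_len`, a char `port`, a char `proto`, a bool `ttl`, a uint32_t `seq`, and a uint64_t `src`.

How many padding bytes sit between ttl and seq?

0..1  window  (1B, 1-aligned)
1..4  -- padding (3B)
4..8  checksum  (4B, 4-aligned)
8..12  ack  (4B, 4-aligned)
12..16  -- padding (4B)
16..24  payload_len  (8B, 8-aligned)
24..25  port  (1B, 1-aligned)
25..26  proto  (1B, 1-aligned)
26..27  ttl  (1B, 1-aligned)
27..28  -- padding (1B)
28..32  seq  (4B, 4-aligned)

1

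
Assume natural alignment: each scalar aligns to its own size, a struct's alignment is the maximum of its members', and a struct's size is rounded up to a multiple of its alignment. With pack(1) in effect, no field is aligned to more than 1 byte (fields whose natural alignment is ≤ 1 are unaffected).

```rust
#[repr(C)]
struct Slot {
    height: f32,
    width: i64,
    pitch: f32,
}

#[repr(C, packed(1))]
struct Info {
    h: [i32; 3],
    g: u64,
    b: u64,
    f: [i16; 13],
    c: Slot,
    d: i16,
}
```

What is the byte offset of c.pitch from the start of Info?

70

Slot: height at 0 (size 4, align 4) → ends 4; pad 4 to align 8 for width; width at 8 (size 8, align 8) → ends 16; pitch at 16 (size 4, align 4) → ends 20; tail pad 4 to reach multiple of 8; total 24 bytes, alignment 8
h at 0 (size 12, align 1) → ends 12
g at 12 (size 8, align 1) → ends 20
b at 20 (size 8, align 1) → ends 28
f at 28 (size 26, align 1) → ends 54
c at 54 (size 24, align 1) → ends 78
within Slot: pitch at 16
54 + 16 = 70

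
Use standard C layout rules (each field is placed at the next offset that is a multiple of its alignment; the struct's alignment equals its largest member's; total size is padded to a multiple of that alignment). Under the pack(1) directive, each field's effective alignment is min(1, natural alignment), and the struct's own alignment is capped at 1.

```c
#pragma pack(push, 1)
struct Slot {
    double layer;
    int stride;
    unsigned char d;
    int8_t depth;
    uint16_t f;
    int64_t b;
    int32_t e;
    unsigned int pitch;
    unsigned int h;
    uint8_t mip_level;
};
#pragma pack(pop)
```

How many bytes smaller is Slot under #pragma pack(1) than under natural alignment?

natural layout:
  @0: layer [8B, align 8] → 8
  @8: stride [4B, align 4] → 12
  @12: d [1B, align 1] → 13
  @13: depth [1B, align 1] → 14
  @14: f [2B, align 2] → 16
  @16: b [8B, align 8] → 24
  @24: e [4B, align 4] → 28
  @28: pitch [4B, align 4] → 32
  @32: h [4B, align 4] → 36
  @36: mip_level [1B, align 1] → 37
  +3 tail pad (align 8)
  size 40, align 8
packed(1) layout:
  @0: layer [8B, align 1] → 8
  @8: stride [4B, align 1] → 12
  @12: d [1B, align 1] → 13
  @13: depth [1B, align 1] → 14
  @14: f [2B, align 1] → 16
  @16: b [8B, align 1] → 24
  @24: e [4B, align 1] → 28
  @28: pitch [4B, align 1] → 32
  @32: h [4B, align 1] → 36
  @36: mip_level [1B, align 1] → 37
  size 37, align 1
40 − 37 = 3

3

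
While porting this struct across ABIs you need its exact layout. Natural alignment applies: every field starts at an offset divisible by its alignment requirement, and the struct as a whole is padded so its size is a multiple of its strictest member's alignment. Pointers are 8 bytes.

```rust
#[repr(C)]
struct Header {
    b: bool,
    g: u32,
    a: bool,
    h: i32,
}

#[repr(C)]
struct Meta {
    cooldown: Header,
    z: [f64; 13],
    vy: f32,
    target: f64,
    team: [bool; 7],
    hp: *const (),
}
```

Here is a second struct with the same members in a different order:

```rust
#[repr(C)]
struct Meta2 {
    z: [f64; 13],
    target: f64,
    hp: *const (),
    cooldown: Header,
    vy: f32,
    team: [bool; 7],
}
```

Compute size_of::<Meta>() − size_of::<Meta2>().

0

Header: @0: b [1B, align 1] → 1; +3 pad (align 4); @4: g [4B, align 4] → 8; @8: a [1B, align 1] → 9; +3 pad (align 4); @12: h [4B, align 4] → 16; size 16, align 4
@0: cooldown [16B, align 4] → 16
@16: z [104B, align 8] → 120
@120: vy [4B, align 4] → 124
+4 pad (align 8)
@128: target [8B, align 8] → 136
@136: team [7B, align 1] → 143
+1 pad (align 8)
@144: hp [8B, align 8] → 152
size 152, align 8
— Meta2 —
@0: z [104B, align 8] → 104
@104: target [8B, align 8] → 112
@112: hp [8B, align 8] → 120
@120: cooldown [16B, align 4] → 136
@136: vy [4B, align 4] → 140
@140: team [7B, align 1] → 147
+5 tail pad (align 8)
size 152, align 8
152 − 152 = 0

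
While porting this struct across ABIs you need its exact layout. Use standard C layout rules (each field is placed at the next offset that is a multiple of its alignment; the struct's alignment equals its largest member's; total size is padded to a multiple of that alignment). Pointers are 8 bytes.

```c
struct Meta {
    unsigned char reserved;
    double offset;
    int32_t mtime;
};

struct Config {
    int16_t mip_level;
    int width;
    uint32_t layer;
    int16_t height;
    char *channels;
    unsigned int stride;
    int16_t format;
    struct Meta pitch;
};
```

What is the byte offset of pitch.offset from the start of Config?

Meta: 0..1  reserved  (1B, 1-aligned); 1..8  -- padding (7B); 8..16  offset  (8B, 8-aligned); 16..20  mtime  (4B, 4-aligned); 20..24  -- tail padding (4B); sizeof = 24, alignof = 8
0..2  mip_level  (2B, 2-aligned)
2..4  -- padding (2B)
4..8  width  (4B, 4-aligned)
8..12  layer  (4B, 4-aligned)
12..14  height  (2B, 2-aligned)
14..16  -- padding (2B)
16..24  channels  (8B, 8-aligned)
24..28  stride  (4B, 4-aligned)
28..30  format  (2B, 2-aligned)
30..32  -- padding (2B)
32..56  pitch  (24B, 8-aligned)
within Meta: offset at 8
32 + 8 = 40

40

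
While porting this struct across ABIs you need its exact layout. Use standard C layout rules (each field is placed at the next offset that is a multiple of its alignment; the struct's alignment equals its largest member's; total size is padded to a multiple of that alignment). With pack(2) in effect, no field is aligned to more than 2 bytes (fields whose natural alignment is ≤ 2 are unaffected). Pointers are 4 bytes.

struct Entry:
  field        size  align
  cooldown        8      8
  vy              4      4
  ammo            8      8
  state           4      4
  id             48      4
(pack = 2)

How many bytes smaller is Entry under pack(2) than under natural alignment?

natural layout:
  @0: cooldown [8B, align 8] → 8
  @8: vy [4B, align 4] → 12
  +4 pad (align 8)
  @16: ammo [8B, align 8] → 24
  @24: state [4B, align 4] → 28
  @28: id [48B, align 4] → 76
  +4 tail pad (align 8)
  size 80, align 8
packed(2) layout:
  @0: cooldown [8B, align 2] → 8
  @8: vy [4B, align 2] → 12
  @12: ammo [8B, align 2] → 20
  @20: state [4B, align 2] → 24
  @24: id [48B, align 2] → 72
  size 72, align 2
80 − 72 = 8

8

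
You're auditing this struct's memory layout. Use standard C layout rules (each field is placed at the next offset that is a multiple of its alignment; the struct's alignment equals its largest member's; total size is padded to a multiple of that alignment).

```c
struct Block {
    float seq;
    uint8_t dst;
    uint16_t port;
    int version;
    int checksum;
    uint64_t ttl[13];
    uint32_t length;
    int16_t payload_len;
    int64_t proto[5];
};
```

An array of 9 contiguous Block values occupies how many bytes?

@0: seq [4B, align 4] → 4
@4: dst [1B, align 1] → 5
+1 pad (align 2)
@6: port [2B, align 2] → 8
@8: version [4B, align 4] → 12
@12: checksum [4B, align 4] → 16
@16: ttl [104B, align 8] → 120
@120: length [4B, align 4] → 124
@124: payload_len [2B, align 2] → 126
+2 pad (align 8)
@128: proto [40B, align 8] → 168
size 168, align 8
array of 9: 9 × 168 = 1512

1512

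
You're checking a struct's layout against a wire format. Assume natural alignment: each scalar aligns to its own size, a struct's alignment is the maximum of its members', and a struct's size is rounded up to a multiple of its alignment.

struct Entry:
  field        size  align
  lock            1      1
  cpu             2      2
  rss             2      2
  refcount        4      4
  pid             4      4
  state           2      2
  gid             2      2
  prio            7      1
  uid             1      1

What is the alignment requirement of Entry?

member alignments: lock=1, cpu=2, rss=2, refcount=4, pid=4, state=2, gid=2, prio=1, uid=1
max = 4

4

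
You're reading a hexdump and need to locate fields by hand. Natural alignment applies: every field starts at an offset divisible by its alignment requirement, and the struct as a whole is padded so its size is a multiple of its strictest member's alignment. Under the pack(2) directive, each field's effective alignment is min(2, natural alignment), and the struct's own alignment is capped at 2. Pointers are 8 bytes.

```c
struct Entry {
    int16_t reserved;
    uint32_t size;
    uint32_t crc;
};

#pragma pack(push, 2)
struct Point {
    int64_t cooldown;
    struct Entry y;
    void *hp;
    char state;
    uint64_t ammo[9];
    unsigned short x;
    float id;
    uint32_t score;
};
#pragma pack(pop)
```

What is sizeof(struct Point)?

Entry: reserved at 0 (size 2, align 2) → ends 2; pad 2 to align 4 for size; size at 4 (size 4, align 4) → ends 8; crc at 8 (size 4, align 4) → ends 12; total 12 bytes, alignment 4
cooldown at 0 (size 8, align 2) → ends 8
y at 8 (size 12, align 2) → ends 20
hp at 20 (size 8, align 2) → ends 28
state at 28 (size 1, align 1) → ends 29
pad 1 to align 2 for ammo
ammo at 30 (size 72, align 2) → ends 102
x at 102 (size 2, align 2) → ends 104
id at 104 (size 4, align 2) → ends 108
score at 108 (size 4, align 2) → ends 112
total 112 bytes, alignment 2

112 bytes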